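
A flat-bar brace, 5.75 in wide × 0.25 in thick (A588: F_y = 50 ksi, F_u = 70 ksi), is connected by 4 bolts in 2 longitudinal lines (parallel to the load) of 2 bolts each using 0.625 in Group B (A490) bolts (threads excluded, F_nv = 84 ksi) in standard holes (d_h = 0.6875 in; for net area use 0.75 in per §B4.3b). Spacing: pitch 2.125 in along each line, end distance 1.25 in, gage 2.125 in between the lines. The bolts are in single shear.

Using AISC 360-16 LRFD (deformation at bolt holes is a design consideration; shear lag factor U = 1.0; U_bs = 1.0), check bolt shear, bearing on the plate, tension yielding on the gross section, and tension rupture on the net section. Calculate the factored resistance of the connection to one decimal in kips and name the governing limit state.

55.8 kips (net-section rupture governs)

Bolt shear: A_b = π(0.625)²/4 = 0.3068 in². φR_n = 0.75 × 84 × 0.3068 × 4 × 1 = 77.3 kips.
Bearing (0.25 in plate, F_u = 70 ksi): end bolts L_c = 1.25 − 0.6875/2 = 0.90625, R_n = min(1.2×0.90625×0.25×70, 2.4×0.625×0.25×70) = 19.031 kips/bolt; interior L_c = 2.125 − 0.6875 = 1.4375, R_n = 26.25 kips/bolt. φR_n = 0.75 × (2×19.031 + 2×26.25) = 67.9 kips.
Tension yield (gross): A_g = 5.75×0.25 = 1.4375 in². φR_n = 0.90 × 50 × 1.4375 = 64.7 kips.
Tension rupture (net): A_n = (5.75 − 2×0.75)×0.25 = 1.0625 in² (U = 1.0, A_e = A_n). φR_n = 0.75 × 70 × 1.0625 = 55.8 kips.
Governing: min(77.3, 67.9, 64.7, 55.8) = 55.8 kips → net-section rupture.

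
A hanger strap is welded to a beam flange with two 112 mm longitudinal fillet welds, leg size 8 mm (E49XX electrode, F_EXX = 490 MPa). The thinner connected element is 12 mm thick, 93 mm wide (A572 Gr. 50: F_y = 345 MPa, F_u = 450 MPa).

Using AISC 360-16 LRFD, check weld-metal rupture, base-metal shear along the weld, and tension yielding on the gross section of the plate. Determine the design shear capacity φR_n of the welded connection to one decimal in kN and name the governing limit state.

Weld metal: throat = 0.707×8 = 5.656 mm, L = 2×112 = 224 mm. φR_n = 0.75 × 0.6 × 490 × 5.656 × 224 = 279.4 kN.
Base metal shear (12 mm plate): yield φR_n = 1.0×0.6×345×12×224 = 556.4 kN; rupture φR_n = 0.75×0.6×450×12×224 = 544.3 kN; take 544.3 kN (rupture).
Tension yield (gross): A_g = 93×12 = 1116 mm². φR_n = 0.90 × 345 × 1116 = 346.5 kN.
Governing: min(279.4, 544.3, 346.5) = 279.4 kN → weld metal.

279.4 kN (weld metal governs)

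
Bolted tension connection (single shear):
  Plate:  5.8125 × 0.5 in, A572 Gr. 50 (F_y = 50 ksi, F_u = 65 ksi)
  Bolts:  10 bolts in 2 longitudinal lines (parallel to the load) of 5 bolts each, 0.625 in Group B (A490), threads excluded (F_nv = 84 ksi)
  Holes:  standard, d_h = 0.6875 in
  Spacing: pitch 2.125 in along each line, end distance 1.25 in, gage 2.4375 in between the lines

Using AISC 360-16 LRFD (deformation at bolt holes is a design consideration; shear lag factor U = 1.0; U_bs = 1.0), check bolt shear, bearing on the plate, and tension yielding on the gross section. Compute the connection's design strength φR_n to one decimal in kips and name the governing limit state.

Bolt shear: A_b = π(0.625)²/4 = 0.3068 in². φR_n = 0.75 × 84 × 0.3068 × 10 × 1 = 193.3 kips.
Bearing (0.5 in plate, F_u = 65 ksi): end bolts L_c = 1.25 − 0.6875/2 = 0.90625, R_n = min(1.2×0.90625×0.5×65, 2.4×0.625×0.5×65) = 35.344 kips/bolt; interior L_c = 2.125 − 0.6875 = 1.4375, R_n = 48.75 kips/bolt. φR_n = 0.75 × (2×35.344 + 8×48.75) = 345.5 kips.
Tension yield (gross): A_g = 5.8125×0.5 = 2.9063 in². φR_n = 0.90 × 50 × 2.9063 = 130.8 kips.
Governing: min(193.3, 345.5, 130.8) = 130.8 kips → gross-section yield.

130.8 kips (gross-section yield governs)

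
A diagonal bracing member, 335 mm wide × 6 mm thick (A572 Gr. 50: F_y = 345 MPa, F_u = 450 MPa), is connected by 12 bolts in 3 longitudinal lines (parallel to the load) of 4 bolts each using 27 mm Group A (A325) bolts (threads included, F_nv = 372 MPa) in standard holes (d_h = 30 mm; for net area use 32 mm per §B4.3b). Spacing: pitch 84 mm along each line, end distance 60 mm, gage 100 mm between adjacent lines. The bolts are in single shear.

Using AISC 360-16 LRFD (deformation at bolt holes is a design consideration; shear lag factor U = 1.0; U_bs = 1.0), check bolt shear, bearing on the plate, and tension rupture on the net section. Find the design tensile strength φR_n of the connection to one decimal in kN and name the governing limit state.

484.0 kN (net-section rupture governs)

Bolt shear: A_b = π(27)²/4 = 572.56 mm². φR_n = 0.75 × 372 × 572.56 × 12 × 1 = 1916.9 kN.
Bearing (6 mm plate, F_u = 450 MPa): end bolts L_c = 60 − 30/2 = 45, R_n = min(1.2×45×6×450, 2.4×27×6×450) = 145.8 kN/bolt; interior L_c = 84 − 30 = 54, R_n = 174.96 kN/bolt. φR_n = 0.75 × (3×145.8 + 9×174.96) = 1509.0 kN.
Tension rupture (net): A_n = (335 − 3×32)×6 = 1434 mm² (U = 1.0, A_e = A_n). φR_n = 0.75 × 450 × 1434 = 484.0 kN.
Governing: min(1916.9, 1509.0, 484.0) = 484.0 kN → net-section rupture.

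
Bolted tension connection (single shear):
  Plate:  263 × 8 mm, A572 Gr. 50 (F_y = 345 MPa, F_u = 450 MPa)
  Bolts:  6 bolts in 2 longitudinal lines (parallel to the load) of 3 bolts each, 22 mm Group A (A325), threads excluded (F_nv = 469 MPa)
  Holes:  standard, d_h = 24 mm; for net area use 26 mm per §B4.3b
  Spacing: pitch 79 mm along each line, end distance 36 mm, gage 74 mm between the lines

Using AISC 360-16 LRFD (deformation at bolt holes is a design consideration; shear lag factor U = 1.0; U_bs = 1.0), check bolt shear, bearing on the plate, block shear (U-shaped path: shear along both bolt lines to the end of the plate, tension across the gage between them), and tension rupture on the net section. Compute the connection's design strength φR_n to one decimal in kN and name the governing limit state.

Bolt shear: A_b = π(22)²/4 = 380.13 mm². φR_n = 0.75 × 469 × 380.13 × 6 × 1 = 802.3 kN.
Bearing (8 mm plate, F_u = 450 MPa): end bolts L_c = 36 − 24/2 = 24, R_n = min(1.2×24×8×450, 2.4×22×8×450) = 103.68 kN/bolt; interior L_c = 79 − 24 = 55, R_n = 190.08 kN/bolt. φR_n = 0.75 × (2×103.68 + 4×190.08) = 725.8 kN.
Block shear: shear path 2×[36+2×79] = 2×194 mm, A_gv = 3104, A_nv = 2×(194 − 2.5×26)×8 = 2064 mm²; tension across gage: (74 − 1×26)×8 = 384 mm². R_n = min(0.6×450×2064, 0.6×345×3104) + 1.0×450×384 = min(557.28, 642.53) + 172.8 = 730.08 kN. φR_n = 0.75 × 730.08 = 547.6 kN.
Tension rupture (net): A_n = (263 − 2×26)×8 = 1688 mm² (U = 1.0, A_e = A_n). φR_n = 0.75 × 450 × 1688 = 569.7 kN.
Governing: min(802.3, 725.8, 547.6, 569.7) = 547.6 kN → block shear.

547.6 kN (block shear governs)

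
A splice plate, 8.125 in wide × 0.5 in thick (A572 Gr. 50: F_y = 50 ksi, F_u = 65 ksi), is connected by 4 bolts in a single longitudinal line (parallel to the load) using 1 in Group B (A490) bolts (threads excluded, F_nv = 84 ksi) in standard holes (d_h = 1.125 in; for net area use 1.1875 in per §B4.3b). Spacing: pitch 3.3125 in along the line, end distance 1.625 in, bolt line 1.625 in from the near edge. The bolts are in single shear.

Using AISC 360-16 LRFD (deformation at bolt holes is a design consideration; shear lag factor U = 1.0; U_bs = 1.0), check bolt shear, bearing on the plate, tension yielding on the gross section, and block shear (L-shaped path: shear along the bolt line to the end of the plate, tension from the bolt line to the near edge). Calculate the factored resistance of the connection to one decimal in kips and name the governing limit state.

133.5 kips (block shear governs)

Bolt shear: A_b = π(1)²/4 = 0.7854 in². φR_n = 0.75 × 84 × 0.7854 × 4 × 1 = 197.9 kips.
Bearing (0.5 in plate, F_u = 65 ksi): end bolts L_c = 1.625 − 1.125/2 = 1.0625, R_n = min(1.2×1.0625×0.5×65, 2.4×1×0.5×65) = 41.438 kips/bolt; interior L_c = 3.3125 − 1.125 = 2.1875, R_n = 78 kips/bolt. φR_n = 0.75 × (1×41.438 + 3×78) = 206.6 kips.
Tension yield (gross): A_g = 8.125×0.5 = 4.0625 in². φR_n = 0.90 × 50 × 4.0625 = 182.8 kips.
Block shear: shear path 1×[1.625+3×3.3125] = 1×11.5625 in, A_gv = 5.7813, A_nv = 1×(11.5625 − 3.5×1.1875)×0.5 = 3.7031 in²; tension to near edge: (1.625 − 0.5×1.1875)×0.5 = 0.51563 in². R_n = min(0.6×65×3.7031, 0.6×50×5.7813) + 1.0×65×0.51563 = min(144.42, 173.44) + 33.516 = 177.94 kips. φR_n = 0.75 × 177.94 = 133.5 kips.
Governing: min(197.9, 206.6, 182.8, 133.5) = 133.5 kips → block shear.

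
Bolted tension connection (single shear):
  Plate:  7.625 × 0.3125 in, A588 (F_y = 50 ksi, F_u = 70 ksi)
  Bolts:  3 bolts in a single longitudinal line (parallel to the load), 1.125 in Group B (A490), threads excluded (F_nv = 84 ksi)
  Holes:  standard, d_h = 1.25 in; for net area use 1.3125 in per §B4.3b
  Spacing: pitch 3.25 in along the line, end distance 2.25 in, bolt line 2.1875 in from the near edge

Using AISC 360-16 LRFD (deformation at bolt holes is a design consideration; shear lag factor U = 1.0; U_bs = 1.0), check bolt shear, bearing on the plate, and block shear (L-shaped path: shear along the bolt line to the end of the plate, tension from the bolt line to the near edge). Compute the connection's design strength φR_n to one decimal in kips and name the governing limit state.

Bolt shear: A_b = π(1.125)²/4 = 0.99402 in². φR_n = 0.75 × 84 × 0.99402 × 3 × 1 = 187.9 kips.
Bearing (0.3125 in plate, F_u = 70 ksi): end bolts L_c = 2.25 − 1.25/2 = 1.625, R_n = min(1.2×1.625×0.3125×70, 2.4×1.125×0.3125×70) = 42.656 kips/bolt; interior L_c = 3.25 − 1.25 = 2, R_n = 52.5 kips/bolt. φR_n = 0.75 × (1×42.656 + 2×52.5) = 110.7 kips.
Block shear: shear path 1×[2.25+2×3.25] = 1×8.75 in, A_gv = 2.7344, A_nv = 1×(8.75 − 2.5×1.3125)×0.3125 = 1.709 in²; tension to near edge: (2.1875 − 0.5×1.3125)×0.3125 = 0.47852 in². R_n = min(0.6×70×1.709, 0.6×50×2.7344) + 1.0×70×0.47852 = min(71.778, 82.032) + 33.496 = 105.27 kips. φR_n = 0.75 × 105.27 = 79.0 kips.
Governing: min(187.9, 110.7, 79.0) = 79.0 kips → block shear.

79.0 kips (block shear governs)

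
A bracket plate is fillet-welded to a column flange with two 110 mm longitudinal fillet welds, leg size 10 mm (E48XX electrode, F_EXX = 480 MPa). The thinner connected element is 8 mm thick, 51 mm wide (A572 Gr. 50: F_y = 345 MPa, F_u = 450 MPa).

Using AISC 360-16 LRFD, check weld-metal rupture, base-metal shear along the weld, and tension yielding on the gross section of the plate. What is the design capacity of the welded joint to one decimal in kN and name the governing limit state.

Weld metal: throat = 0.707×10 = 7.07 mm, L = 2×110 = 220 mm. φR_n = 0.75 × 0.6 × 480 × 7.07 × 220 = 336.0 kN.
Base metal shear (8 mm plate): yield φR_n = 1.0×0.6×345×8×220 = 364.3 kN; rupture φR_n = 0.75×0.6×450×8×220 = 356.4 kN; take 356.4 kN (rupture).
Tension yield (gross): A_g = 51×8 = 408 mm². φR_n = 0.90 × 345 × 408 = 126.7 kN.
Governing: min(336.0, 356.4, 126.7) = 126.7 kN → gross-section yield.

126.7 kN (gross-section yield governs)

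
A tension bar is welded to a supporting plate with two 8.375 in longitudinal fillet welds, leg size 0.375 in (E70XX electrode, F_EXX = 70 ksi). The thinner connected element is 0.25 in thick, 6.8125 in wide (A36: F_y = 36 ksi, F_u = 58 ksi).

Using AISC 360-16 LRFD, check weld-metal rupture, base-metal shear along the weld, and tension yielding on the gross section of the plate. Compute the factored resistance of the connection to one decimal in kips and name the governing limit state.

Weld metal: throat = 0.707×0.375 = 0.26513 in, L = 2×8.375 = 16.75 in. φR_n = 0.75 × 0.6 × 70 × 0.26513 × 16.75 = 139.9 kips.
Base metal shear (0.25 in plate): yield φR_n = 1.0×0.6×36×0.25×16.75 = 90.5 kips; rupture φR_n = 0.75×0.6×58×0.25×16.75 = 109.3 kips; take 90.5 kips (yield).
Tension yield (gross): A_g = 6.8125×0.25 = 1.7031 in². φR_n = 0.90 × 36 × 1.7031 = 55.2 kips.
Governing: min(139.9, 90.5, 55.2) = 55.2 kips → gross-section yield.

55.2 kips (gross-section yield governs)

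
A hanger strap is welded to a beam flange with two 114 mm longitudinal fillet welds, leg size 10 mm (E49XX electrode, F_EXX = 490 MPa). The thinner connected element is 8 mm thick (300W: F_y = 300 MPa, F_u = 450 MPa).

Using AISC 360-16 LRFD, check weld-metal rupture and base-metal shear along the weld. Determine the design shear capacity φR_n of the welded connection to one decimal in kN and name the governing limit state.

Weld metal: throat = 0.707×10 = 7.07 mm, L = 2×114 = 228 mm. φR_n = 0.75 × 0.6 × 490 × 7.07 × 228 = 355.4 kN.
Base metal shear (8 mm plate): yield φR_n = 1.0×0.6×300×8×228 = 328.3 kN; rupture φR_n = 0.75×0.6×450×8×228 = 369.4 kN; take 328.3 kN (yield).
Governing: min(355.4, 328.3) = 328.3 kN → base-metal shear.

328.3 kN (base-metal shear governs)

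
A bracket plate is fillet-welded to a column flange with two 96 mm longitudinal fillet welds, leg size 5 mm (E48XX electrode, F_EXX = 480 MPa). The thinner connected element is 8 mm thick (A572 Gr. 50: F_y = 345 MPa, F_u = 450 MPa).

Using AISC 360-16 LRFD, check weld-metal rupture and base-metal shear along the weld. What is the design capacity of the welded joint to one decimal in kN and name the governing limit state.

146.6 kN (weld metal governs)

Weld metal: throat = 0.707×5 = 3.535 mm, L = 2×96 = 192 mm. φR_n = 0.75 × 0.6 × 480 × 3.535 × 192 = 146.6 kN.
Base metal shear (8 mm plate): yield φR_n = 1.0×0.6×345×8×192 = 318.0 kN; rupture φR_n = 0.75×0.6×450×8×192 = 311.0 kN; take 311.0 kN (rupture).
Governing: min(146.6, 311.0) = 146.6 kN → weld metal.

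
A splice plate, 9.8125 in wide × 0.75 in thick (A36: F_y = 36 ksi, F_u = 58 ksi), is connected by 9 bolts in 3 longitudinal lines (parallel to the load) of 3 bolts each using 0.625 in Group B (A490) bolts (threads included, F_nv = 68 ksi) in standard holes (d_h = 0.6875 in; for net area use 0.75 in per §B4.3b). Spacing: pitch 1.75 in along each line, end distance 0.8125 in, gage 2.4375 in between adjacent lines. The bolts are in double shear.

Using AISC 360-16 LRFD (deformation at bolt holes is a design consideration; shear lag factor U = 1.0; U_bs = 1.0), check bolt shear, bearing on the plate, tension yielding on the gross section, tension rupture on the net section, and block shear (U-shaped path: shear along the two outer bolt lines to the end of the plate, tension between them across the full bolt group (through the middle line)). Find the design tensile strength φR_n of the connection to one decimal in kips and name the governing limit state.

205.5 kips (block shear governs)

Bolt shear: A_b = π(0.625)²/4 = 0.3068 in². φR_n = 0.75 × 68 × 0.3068 × 9 × 2 = 281.6 kips.
Bearing (0.75 in plate, F_u = 58 ksi): end bolts L_c = 0.8125 − 0.6875/2 = 0.46875, R_n = min(1.2×0.46875×0.75×58, 2.4×0.625×0.75×58) = 24.469 kips/bolt; interior L_c = 1.75 − 0.6875 = 1.0625, R_n = 55.463 kips/bolt. φR_n = 0.75 × (3×24.469 + 6×55.463) = 304.6 kips.
Tension yield (gross): A_g = 9.8125×0.75 = 7.3594 in². φR_n = 0.90 × 36 × 7.3594 = 238.4 kips.
Tension rupture (net): A_n = (9.8125 − 3×0.75)×0.75 = 5.6719 in² (U = 1.0, A_e = A_n). φR_n = 0.75 × 58 × 5.6719 = 246.7 kips.
Block shear: shear path 2×[0.8125+2×1.75] = 2×4.3125 in, A_gv = 6.4688, A_nv = 2×(4.3125 − 2.5×0.75)×0.75 = 3.6563 in²; tension across gage: (4.875 − 2×0.75)×0.75 = 2.5313 in². R_n = min(0.6×58×3.6563, 0.6×36×6.4688) + 1.0×58×2.5313 = min(127.24, 139.73) + 146.82 = 274.06 kips. φR_n = 0.75 × 274.06 = 205.5 kips.
Governing: min(281.6, 304.6, 238.4, 246.7, 205.5) = 205.5 kips → block shear.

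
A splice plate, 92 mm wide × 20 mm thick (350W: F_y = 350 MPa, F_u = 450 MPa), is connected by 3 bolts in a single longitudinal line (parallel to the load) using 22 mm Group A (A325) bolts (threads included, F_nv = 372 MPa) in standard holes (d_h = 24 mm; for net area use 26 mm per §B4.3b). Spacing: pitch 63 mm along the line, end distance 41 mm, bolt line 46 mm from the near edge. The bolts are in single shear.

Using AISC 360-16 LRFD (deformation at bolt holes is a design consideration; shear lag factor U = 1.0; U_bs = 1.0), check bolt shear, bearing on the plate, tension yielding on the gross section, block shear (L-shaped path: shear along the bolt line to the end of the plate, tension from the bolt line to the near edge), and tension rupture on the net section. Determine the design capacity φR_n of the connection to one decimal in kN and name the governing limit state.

318.2 kN (bolt shear governs)

Bolt shear: A_b = π(22)²/4 = 380.13 mm². φR_n = 0.75 × 372 × 380.13 × 3 × 1 = 318.2 kN.
Bearing (20 mm plate, F_u = 450 MPa): end bolts L_c = 41 − 24/2 = 29, R_n = min(1.2×29×20×450, 2.4×22×20×450) = 313.2 kN/bolt; interior L_c = 63 − 24 = 39, R_n = 421.2 kN/bolt. φR_n = 0.75 × (1×313.2 + 2×421.2) = 866.7 kN.
Tension yield (gross): A_g = 92×20 = 1840 mm². φR_n = 0.90 × 350 × 1840 = 579.6 kN.
Block shear: shear path 1×[41+2×63] = 1×167 mm, A_gv = 3340, A_nv = 1×(167 − 2.5×26)×20 = 2040 mm²; tension to near edge: (46 − 0.5×26)×20 = 660 mm². R_n = min(0.6×450×2040, 0.6×350×3340) + 1.0×450×660 = min(550.8, 701.4) + 297 = 847.8 kN. φR_n = 0.75 × 847.8 = 635.9 kN.
Tension rupture (net): A_n = (92 − 1×26)×20 = 1320 mm² (U = 1.0, A_e = A_n). φR_n = 0.75 × 450 × 1320 = 445.5 kN.
Governing: min(318.2, 866.7, 579.6, 635.9, 445.5) = 318.2 kN → bolt shear.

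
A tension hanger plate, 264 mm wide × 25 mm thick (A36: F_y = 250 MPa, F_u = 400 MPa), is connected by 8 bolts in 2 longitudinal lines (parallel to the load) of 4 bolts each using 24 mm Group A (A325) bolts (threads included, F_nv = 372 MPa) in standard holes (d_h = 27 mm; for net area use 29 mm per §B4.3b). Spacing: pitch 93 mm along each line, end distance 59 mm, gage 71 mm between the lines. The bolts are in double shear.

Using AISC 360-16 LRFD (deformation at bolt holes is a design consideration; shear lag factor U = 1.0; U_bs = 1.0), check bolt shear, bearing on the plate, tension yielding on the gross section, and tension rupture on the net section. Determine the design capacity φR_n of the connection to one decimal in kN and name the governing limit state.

Bolt shear: A_b = π(24)²/4 = 452.39 mm². φR_n = 0.75 × 372 × 452.39 × 8 × 2 = 2019.5 kN.
Bearing (25 mm plate, F_u = 400 MPa): end bolts L_c = 59 − 27/2 = 45.5, R_n = min(1.2×45.5×25×400, 2.4×24×25×400) = 546 kN/bolt; interior L_c = 93 − 27 = 66, R_n = 576 kN/bolt. φR_n = 0.75 × (2×546 + 6×576) = 3411.0 kN.
Tension yield (gross): A_g = 264×25 = 6600 mm². φR_n = 0.90 × 250 × 6600 = 1485.0 kN.
Tension rupture (net): A_n = (264 − 2×29)×25 = 5150 mm² (U = 1.0, A_e = A_n). φR_n = 0.75 × 400 × 5150 = 1545.0 kN.
Governing: min(2019.5, 3411.0, 1485.0, 1545.0) = 1485.0 kN → gross-section yield.

1485.0 kN (gross-section yield governs)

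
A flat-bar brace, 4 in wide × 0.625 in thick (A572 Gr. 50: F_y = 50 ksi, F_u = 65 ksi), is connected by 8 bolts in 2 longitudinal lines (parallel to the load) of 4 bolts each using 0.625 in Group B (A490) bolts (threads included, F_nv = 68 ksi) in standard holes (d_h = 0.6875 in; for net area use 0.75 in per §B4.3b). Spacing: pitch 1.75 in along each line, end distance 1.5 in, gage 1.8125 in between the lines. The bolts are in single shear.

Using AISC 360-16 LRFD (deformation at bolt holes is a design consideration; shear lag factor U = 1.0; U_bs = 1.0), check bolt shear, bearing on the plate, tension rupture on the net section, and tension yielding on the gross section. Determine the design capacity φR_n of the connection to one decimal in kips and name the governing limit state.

76.2 kips (net-section rupture governs)

Bolt shear: A_b = π(0.625)²/4 = 0.3068 in². φR_n = 0.75 × 68 × 0.3068 × 8 × 1 = 125.2 kips.
Bearing (0.625 in plate, F_u = 65 ksi): end bolts L_c = 1.5 − 0.6875/2 = 1.15625, R_n = min(1.2×1.15625×0.625×65, 2.4×0.625×0.625×65) = 56.367 kips/bolt; interior L_c = 1.75 − 0.6875 = 1.0625, R_n = 51.797 kips/bolt. φR_n = 0.75 × (2×56.367 + 6×51.797) = 317.6 kips.
Tension rupture (net): A_n = (4 − 2×0.75)×0.625 = 1.5625 in² (U = 1.0, A_e = A_n). φR_n = 0.75 × 65 × 1.5625 = 76.2 kips.
Tension yield (gross): A_g = 4×0.625 = 2.5 in². φR_n = 0.90 × 50 × 2.5 = 112.5 kips.
Governing: min(125.2, 317.6, 76.2, 112.5) = 76.2 kips → net-section rupture.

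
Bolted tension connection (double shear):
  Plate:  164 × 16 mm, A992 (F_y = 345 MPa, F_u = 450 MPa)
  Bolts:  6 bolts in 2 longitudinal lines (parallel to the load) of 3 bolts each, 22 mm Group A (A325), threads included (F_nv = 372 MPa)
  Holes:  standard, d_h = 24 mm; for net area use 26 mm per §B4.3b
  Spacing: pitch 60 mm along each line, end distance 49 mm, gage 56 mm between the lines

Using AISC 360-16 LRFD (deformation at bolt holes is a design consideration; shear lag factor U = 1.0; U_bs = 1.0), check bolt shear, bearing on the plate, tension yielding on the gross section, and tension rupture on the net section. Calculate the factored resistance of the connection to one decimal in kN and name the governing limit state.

Bolt shear: A_b = π(22)²/4 = 380.13 mm². φR_n = 0.75 × 372 × 380.13 × 6 × 2 = 1272.7 kN.
Bearing (16 mm plate, F_u = 450 MPa): end bolts L_c = 49 − 24/2 = 37, R_n = min(1.2×37×16×450, 2.4×22×16×450) = 319.68 kN/bolt; interior L_c = 60 − 24 = 36, R_n = 311.04 kN/bolt. φR_n = 0.75 × (2×319.68 + 4×311.04) = 1412.6 kN.
Tension yield (gross): A_g = 164×16 = 2624 mm². φR_n = 0.90 × 345 × 2624 = 814.8 kN.
Tension rupture (net): A_n = (164 − 2×26)×16 = 1792 mm² (U = 1.0, A_e = A_n). φR_n = 0.75 × 450 × 1792 = 604.8 kN.
Governing: min(1272.7, 1412.6, 814.8, 604.8) = 604.8 kN → net-section rupture.

604.8 kN (net-section rupture governs)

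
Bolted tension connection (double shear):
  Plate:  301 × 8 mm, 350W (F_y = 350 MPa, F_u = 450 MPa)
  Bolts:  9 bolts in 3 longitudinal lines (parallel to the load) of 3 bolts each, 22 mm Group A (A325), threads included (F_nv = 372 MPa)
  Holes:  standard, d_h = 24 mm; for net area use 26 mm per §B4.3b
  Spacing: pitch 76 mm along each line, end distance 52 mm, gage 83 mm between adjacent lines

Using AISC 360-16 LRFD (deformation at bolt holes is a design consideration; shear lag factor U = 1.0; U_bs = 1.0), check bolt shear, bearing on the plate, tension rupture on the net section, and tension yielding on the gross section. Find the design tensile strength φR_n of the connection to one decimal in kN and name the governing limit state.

602.1 kN (net-section rupture governs)

Bolt shear: A_b = π(22)²/4 = 380.13 mm². φR_n = 0.75 × 372 × 380.13 × 9 × 2 = 1909.0 kN.
Bearing (8 mm plate, F_u = 450 MPa): end bolts L_c = 52 − 24/2 = 40, R_n = min(1.2×40×8×450, 2.4×22×8×450) = 172.8 kN/bolt; interior L_c = 76 − 24 = 52, R_n = 190.08 kN/bolt. φR_n = 0.75 × (3×172.8 + 6×190.08) = 1244.2 kN.
Tension rupture (net): A_n = (301 − 3×26)×8 = 1784 mm² (U = 1.0, A_e = A_n). φR_n = 0.75 × 450 × 1784 = 602.1 kN.
Tension yield (gross): A_g = 301×8 = 2408 mm². φR_n = 0.90 × 350 × 2408 = 758.5 kN.
Governing: min(1909.0, 1244.2, 602.1, 758.5) = 602.1 kN → net-section rupture.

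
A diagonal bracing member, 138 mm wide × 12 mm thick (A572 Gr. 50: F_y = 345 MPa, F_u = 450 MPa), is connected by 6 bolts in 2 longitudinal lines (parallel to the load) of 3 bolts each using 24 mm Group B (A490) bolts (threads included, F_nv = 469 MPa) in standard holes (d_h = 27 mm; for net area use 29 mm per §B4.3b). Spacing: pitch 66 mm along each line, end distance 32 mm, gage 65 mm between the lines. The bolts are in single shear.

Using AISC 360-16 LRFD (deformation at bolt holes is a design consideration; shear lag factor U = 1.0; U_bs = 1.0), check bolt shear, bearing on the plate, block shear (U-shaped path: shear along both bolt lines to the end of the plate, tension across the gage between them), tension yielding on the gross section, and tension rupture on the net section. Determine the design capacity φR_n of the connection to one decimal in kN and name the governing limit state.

324.0 kN (net-section rupture governs)

Bolt shear: A_b = π(24)²/4 = 452.39 mm². φR_n = 0.75 × 469 × 452.39 × 6 × 1 = 954.8 kN.
Bearing (12 mm plate, F_u = 450 MPa): end bolts L_c = 32 − 27/2 = 18.5, R_n = min(1.2×18.5×12×450, 2.4×24×12×450) = 119.88 kN/bolt; interior L_c = 66 − 27 = 39, R_n = 252.72 kN/bolt. φR_n = 0.75 × (2×119.88 + 4×252.72) = 938.0 kN.
Block shear: shear path 2×[32+2×66] = 2×164 mm, A_gv = 3936, A_nv = 2×(164 − 2.5×29)×12 = 2196 mm²; tension across gage: (65 − 1×29)×12 = 432 mm². R_n = min(0.6×450×2196, 0.6×345×3936) + 1.0×450×432 = min(592.92, 814.75) + 194.4 = 787.32 kN. φR_n = 0.75 × 787.32 = 590.5 kN.
Tension yield (gross): A_g = 138×12 = 1656 mm². φR_n = 0.90 × 345 × 1656 = 514.2 kN.
Tension rupture (net): A_n = (138 − 2×29)×12 = 960 mm² (U = 1.0, A_e = A_n). φR_n = 0.75 × 450 × 960 = 324.0 kN.
Governing: min(954.8, 938.0, 590.5, 514.2, 324.0) = 324.0 kN → net-section rupture.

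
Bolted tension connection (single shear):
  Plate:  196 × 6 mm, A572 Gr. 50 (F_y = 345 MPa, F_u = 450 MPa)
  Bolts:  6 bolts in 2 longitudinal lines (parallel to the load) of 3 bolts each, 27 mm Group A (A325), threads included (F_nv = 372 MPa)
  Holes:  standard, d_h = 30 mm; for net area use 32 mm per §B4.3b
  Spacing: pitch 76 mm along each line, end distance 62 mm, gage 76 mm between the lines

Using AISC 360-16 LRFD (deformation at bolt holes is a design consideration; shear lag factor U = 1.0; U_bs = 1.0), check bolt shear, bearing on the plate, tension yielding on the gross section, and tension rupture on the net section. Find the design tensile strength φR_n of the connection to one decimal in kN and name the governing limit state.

Bolt shear: A_b = π(27)²/4 = 572.56 mm². φR_n = 0.75 × 372 × 572.56 × 6 × 1 = 958.5 kN.
Bearing (6 mm plate, F_u = 450 MPa): end bolts L_c = 62 − 30/2 = 47, R_n = min(1.2×47×6×450, 2.4×27×6×450) = 152.28 kN/bolt; interior L_c = 76 − 30 = 46, R_n = 149.04 kN/bolt. φR_n = 0.75 × (2×152.28 + 4×149.04) = 675.5 kN.
Tension yield (gross): A_g = 196×6 = 1176 mm². φR_n = 0.90 × 345 × 1176 = 365.1 kN.
Tension rupture (net): A_n = (196 − 2×32)×6 = 792 mm² (U = 1.0, A_e = A_n). φR_n = 0.75 × 450 × 792 = 267.3 kN.
Governing: min(958.5, 675.5, 365.1, 267.3) = 267.3 kN → net-section rupture.

267.3 kN (net-section rupture governs)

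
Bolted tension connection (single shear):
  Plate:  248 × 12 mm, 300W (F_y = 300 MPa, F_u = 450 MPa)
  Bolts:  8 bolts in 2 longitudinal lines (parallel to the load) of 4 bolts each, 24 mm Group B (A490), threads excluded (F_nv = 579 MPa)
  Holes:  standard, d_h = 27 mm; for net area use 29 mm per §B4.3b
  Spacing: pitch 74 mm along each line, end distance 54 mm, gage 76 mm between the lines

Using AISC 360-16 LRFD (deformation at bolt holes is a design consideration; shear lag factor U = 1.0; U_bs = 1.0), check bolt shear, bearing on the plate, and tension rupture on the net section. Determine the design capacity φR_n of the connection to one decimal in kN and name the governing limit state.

Bolt shear: A_b = π(24)²/4 = 452.39 mm². φR_n = 0.75 × 579 × 452.39 × 8 × 1 = 1571.6 kN.
Bearing (12 mm plate, F_u = 450 MPa): end bolts L_c = 54 − 27/2 = 40.5, R_n = min(1.2×40.5×12×450, 2.4×24×12×450) = 262.44 kN/bolt; interior L_c = 74 − 27 = 47, R_n = 304.56 kN/bolt. φR_n = 0.75 × (2×262.44 + 6×304.56) = 1764.2 kN.
Tension rupture (net): A_n = (248 − 2×29)×12 = 2280 mm² (U = 1.0, A_e = A_n). φR_n = 0.75 × 450 × 2280 = 769.5 kN.
Governing: min(1571.6, 1764.2, 769.5) = 769.5 kN → net-section rupture.

769.5 kN (net-section rupture governs)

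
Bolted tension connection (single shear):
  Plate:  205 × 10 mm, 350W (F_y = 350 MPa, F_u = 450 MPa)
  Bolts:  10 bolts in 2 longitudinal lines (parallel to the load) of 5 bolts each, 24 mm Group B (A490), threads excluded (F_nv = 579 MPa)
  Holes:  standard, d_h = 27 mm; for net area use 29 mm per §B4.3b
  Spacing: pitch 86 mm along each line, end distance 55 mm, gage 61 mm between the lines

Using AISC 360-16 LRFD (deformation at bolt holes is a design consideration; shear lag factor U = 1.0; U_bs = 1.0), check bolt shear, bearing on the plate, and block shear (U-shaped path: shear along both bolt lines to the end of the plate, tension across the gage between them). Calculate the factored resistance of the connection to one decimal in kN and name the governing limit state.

Bolt shear: A_b = π(24)²/4 = 452.39 mm². φR_n = 0.75 × 579 × 452.39 × 10 × 1 = 1964.5 kN.
Bearing (10 mm plate, F_u = 450 MPa): end bolts L_c = 55 − 27/2 = 41.5, R_n = min(1.2×41.5×10×450, 2.4×24×10×450) = 224.1 kN/bolt; interior L_c = 86 − 27 = 59, R_n = 259.2 kN/bolt. φR_n = 0.75 × (2×224.1 + 8×259.2) = 1891.4 kN.
Block shear: shear path 2×[55+4×86] = 2×399 mm, A_gv = 7980, A_nv = 2×(399 − 4.5×29)×10 = 5370 mm²; tension across gage: (61 − 1×29)×10 = 320 mm². R_n = min(0.6×450×5370, 0.6×350×7980) + 1.0×450×320 = min(1449.9, 1675.8) + 144 = 1593.9 kN. φR_n = 0.75 × 1593.9 = 1195.4 kN.
Governing: min(1964.5, 1891.4, 1195.4) = 1195.4 kN → block shear.

1195.4 kN (block shear governs)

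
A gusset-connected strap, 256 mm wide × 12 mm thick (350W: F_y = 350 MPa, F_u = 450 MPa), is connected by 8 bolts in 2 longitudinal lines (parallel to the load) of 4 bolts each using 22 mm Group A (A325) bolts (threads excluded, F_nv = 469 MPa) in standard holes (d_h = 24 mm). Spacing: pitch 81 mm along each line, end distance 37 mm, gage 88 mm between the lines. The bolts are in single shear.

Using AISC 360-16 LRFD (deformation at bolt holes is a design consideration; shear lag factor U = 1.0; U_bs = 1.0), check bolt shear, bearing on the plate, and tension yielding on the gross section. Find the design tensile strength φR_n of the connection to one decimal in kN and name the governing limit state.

Bolt shear: A_b = π(22)²/4 = 380.13 mm². φR_n = 0.75 × 469 × 380.13 × 8 × 1 = 1069.7 kN.
Bearing (12 mm plate, F_u = 450 MPa): end bolts L_c = 37 − 24/2 = 25, R_n = min(1.2×25×12×450, 2.4×22×12×450) = 162 kN/bolt; interior L_c = 81 − 24 = 57, R_n = 285.12 kN/bolt. φR_n = 0.75 × (2×162 + 6×285.12) = 1526.0 kN.
Tension yield (gross): A_g = 256×12 = 3072 mm². φR_n = 0.90 × 350 × 3072 = 967.7 kN.
Governing: min(1069.7, 1526.0, 967.7) = 967.7 kN → gross-section yield.

967.7 kN (gross-section yield governs)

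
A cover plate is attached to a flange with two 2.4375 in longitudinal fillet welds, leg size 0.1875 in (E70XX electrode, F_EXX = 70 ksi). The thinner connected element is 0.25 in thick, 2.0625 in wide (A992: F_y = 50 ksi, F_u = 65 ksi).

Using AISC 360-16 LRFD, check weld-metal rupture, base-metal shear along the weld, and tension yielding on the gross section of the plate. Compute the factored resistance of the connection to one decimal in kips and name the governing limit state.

Weld metal: throat = 0.707×0.1875 = 0.13256 in, L = 2×2.4375 = 4.875 in. φR_n = 0.75 × 0.6 × 70 × 0.13256 × 4.875 = 20.4 kips.
Base metal shear (0.25 in plate): yield φR_n = 1.0×0.6×50×0.25×4.875 = 36.6 kips; rupture φR_n = 0.75×0.6×65×0.25×4.875 = 35.6 kips; take 35.6 kips (rupture).
Tension yield (gross): A_g = 2.0625×0.25 = 0.51563 in². φR_n = 0.90 × 50 × 0.51563 = 23.2 kips.
Governing: min(20.4, 35.6, 23.2) = 20.4 kips → weld metal.

20.4 kips (weld metal governs)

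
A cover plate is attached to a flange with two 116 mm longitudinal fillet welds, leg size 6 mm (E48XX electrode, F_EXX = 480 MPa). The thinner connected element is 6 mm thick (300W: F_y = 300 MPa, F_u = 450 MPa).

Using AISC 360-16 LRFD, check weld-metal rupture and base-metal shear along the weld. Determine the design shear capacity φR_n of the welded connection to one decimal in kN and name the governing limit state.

Weld metal: throat = 0.707×6 = 4.242 mm, L = 2×116 = 232 mm. φR_n = 0.75 × 0.6 × 480 × 4.242 × 232 = 212.6 kN.
Base metal shear (6 mm plate): yield φR_n = 1.0×0.6×300×6×232 = 250.6 kN; rupture φR_n = 0.75×0.6×450×6×232 = 281.9 kN; take 250.6 kN (yield).
Governing: min(212.6, 250.6) = 212.6 kN → weld metal.

212.6 kN (weld metal governs)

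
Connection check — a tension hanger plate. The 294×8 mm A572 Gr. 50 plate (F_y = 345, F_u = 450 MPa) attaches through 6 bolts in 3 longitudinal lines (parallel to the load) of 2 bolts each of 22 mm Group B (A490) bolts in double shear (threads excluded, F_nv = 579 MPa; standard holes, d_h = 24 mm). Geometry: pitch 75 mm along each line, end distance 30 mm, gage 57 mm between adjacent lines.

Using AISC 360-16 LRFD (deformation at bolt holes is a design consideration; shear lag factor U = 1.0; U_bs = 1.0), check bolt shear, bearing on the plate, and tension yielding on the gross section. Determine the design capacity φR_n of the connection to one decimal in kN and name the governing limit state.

Bolt shear: A_b = π(22)²/4 = 380.13 mm². φR_n = 0.75 × 579 × 380.13 × 6 × 2 = 1980.9 kN.
Bearing (8 mm plate, F_u = 450 MPa): end bolts L_c = 30 − 24/2 = 18, R_n = min(1.2×18×8×450, 2.4×22×8×450) = 77.76 kN/bolt; interior L_c = 75 − 24 = 51, R_n = 190.08 kN/bolt. φR_n = 0.75 × (3×77.76 + 3×190.08) = 602.6 kN.
Tension yield (gross): A_g = 294×8 = 2352 mm². φR_n = 0.90 × 345 × 2352 = 730.3 kN.
Governing: min(1980.9, 602.6, 730.3) = 602.6 kN → bearing.

602.6 kN (bearing governs)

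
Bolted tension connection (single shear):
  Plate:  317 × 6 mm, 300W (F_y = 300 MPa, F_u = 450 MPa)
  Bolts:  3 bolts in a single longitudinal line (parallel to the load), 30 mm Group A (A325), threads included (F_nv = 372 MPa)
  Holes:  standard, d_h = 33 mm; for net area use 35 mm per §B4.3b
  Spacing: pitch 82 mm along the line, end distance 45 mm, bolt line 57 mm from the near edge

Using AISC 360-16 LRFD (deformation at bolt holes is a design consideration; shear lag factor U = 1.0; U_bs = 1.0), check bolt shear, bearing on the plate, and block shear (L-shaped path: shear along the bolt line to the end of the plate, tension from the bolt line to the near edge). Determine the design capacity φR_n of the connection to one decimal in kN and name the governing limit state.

227.6 kN (block shear governs)

Bolt shear: A_b = π(30)²/4 = 706.86 mm². φR_n = 0.75 × 372 × 706.86 × 3 × 1 = 591.6 kN.
Bearing (6 mm plate, F_u = 450 MPa): end bolts L_c = 45 − 33/2 = 28.5, R_n = min(1.2×28.5×6×450, 2.4×30×6×450) = 92.34 kN/bolt; interior L_c = 82 − 33 = 49, R_n = 158.76 kN/bolt. φR_n = 0.75 × (1×92.34 + 2×158.76) = 307.4 kN.
Block shear: shear path 1×[45+2×82] = 1×209 mm, A_gv = 1254, A_nv = 1×(209 − 2.5×35)×6 = 729 mm²; tension to near edge: (57 − 0.5×35)×6 = 237 mm². R_n = min(0.6×450×729, 0.6×300×1254) + 1.0×450×237 = min(196.83, 225.72) + 106.65 = 303.48 kN. φR_n = 0.75 × 303.48 = 227.6 kN.
Governing: min(591.6, 307.4, 227.6) = 227.6 kN → block shear.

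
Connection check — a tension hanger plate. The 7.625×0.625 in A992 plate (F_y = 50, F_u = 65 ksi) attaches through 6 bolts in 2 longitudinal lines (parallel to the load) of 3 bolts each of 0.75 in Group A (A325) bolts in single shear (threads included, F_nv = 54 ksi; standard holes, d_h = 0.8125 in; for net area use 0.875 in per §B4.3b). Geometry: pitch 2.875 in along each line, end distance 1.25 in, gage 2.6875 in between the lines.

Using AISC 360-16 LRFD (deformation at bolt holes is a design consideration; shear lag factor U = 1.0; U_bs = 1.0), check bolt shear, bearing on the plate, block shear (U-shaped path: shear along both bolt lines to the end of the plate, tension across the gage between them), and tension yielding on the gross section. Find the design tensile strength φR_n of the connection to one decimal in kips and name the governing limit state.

Bolt shear: A_b = π(0.75)²/4 = 0.44179 in². φR_n = 0.75 × 54 × 0.44179 × 6 × 1 = 107.4 kips.
Bearing (0.625 in plate, F_u = 65 ksi): end bolts L_c = 1.25 − 0.8125/2 = 0.84375, R_n = min(1.2×0.84375×0.625×65, 2.4×0.75×0.625×65) = 41.133 kips/bolt; interior L_c = 2.875 − 0.8125 = 2.0625, R_n = 73.125 kips/bolt. φR_n = 0.75 × (2×41.133 + 4×73.125) = 281.1 kips.
Block shear: shear path 2×[1.25+2×2.875] = 2×7 in, A_gv = 8.75, A_nv = 2×(7 − 2.5×0.875)×0.625 = 6.0156 in²; tension across gage: (2.6875 − 1×0.875)×0.625 = 1.1328 in². R_n = min(0.6×65×6.0156, 0.6×50×8.75) + 1.0×65×1.1328 = min(234.61, 262.5) + 73.632 = 308.24 kips. φR_n = 0.75 × 308.24 = 231.2 kips.
Tension yield (gross): A_g = 7.625×0.625 = 4.7656 in². φR_n = 0.90 × 50 × 4.7656 = 214.5 kips.
Governing: min(107.4, 281.1, 231.2, 214.5) = 107.4 kips → bolt shear.

107.4 kips (bolt shear governs)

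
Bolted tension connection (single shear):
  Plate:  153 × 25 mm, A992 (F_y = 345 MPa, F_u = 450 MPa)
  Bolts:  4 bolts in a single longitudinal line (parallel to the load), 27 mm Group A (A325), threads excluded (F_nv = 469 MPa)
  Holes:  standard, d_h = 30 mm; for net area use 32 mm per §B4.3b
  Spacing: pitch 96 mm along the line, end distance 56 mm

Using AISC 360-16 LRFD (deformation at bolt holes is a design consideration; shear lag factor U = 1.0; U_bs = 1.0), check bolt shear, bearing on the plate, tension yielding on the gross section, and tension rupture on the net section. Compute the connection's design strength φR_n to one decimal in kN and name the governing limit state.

Bolt shear: A_b = π(27)²/4 = 572.56 mm². φR_n = 0.75 × 469 × 572.56 × 4 × 1 = 805.6 kN.
Bearing (25 mm plate, F_u = 450 MPa): end bolts L_c = 56 − 30/2 = 41, R_n = min(1.2×41×25×450, 2.4×27×25×450) = 553.5 kN/bolt; interior L_c = 96 − 30 = 66, R_n = 729 kN/bolt. φR_n = 0.75 × (1×553.5 + 3×729) = 2055.4 kN.
Tension yield (gross): A_g = 153×25 = 3825 mm². φR_n = 0.90 × 345 × 3825 = 1187.7 kN.
Tension rupture (net): A_n = (153 − 1×32)×25 = 3025 mm² (U = 1.0, A_e = A_n). φR_n = 0.75 × 450 × 3025 = 1020.9 kN.
Governing: min(805.6, 2055.4, 1187.7, 1020.9) = 805.6 kN → bolt shear.

805.6 kN (bolt shear governs)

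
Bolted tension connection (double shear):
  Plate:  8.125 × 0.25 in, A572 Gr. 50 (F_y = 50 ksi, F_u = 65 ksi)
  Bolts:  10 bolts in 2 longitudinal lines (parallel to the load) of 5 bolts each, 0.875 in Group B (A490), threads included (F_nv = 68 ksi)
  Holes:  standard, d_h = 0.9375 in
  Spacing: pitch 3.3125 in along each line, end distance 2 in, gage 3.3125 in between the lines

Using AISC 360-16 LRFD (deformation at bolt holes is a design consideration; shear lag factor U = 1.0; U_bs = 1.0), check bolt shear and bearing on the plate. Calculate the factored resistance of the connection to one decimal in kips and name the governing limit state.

249.5 kips (bearing governs)

Bolt shear: A_b = π(0.875)²/4 = 0.60132 in². φR_n = 0.75 × 68 × 0.60132 × 10 × 2 = 613.3 kips.
Bearing (0.25 in plate, F_u = 65 ksi): end bolts L_c = 2 − 0.9375/2 = 1.53125, R_n = min(1.2×1.53125×0.25×65, 2.4×0.875×0.25×65) = 29.859 kips/bolt; interior L_c = 3.3125 − 0.9375 = 2.375, R_n = 34.125 kips/bolt. φR_n = 0.75 × (2×29.859 + 8×34.125) = 249.5 kips.
Governing: min(613.3, 249.5) = 249.5 kips → bearing.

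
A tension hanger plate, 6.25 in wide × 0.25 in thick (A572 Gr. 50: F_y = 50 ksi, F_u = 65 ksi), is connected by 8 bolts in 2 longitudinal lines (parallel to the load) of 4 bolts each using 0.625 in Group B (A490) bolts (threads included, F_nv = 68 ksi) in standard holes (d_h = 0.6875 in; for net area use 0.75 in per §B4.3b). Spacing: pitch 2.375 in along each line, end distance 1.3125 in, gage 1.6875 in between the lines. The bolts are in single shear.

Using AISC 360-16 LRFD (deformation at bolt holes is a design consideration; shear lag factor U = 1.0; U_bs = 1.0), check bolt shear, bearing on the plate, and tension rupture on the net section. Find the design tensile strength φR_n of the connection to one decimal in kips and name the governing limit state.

57.9 kips (net-section rupture governs)

Bolt shear: A_b = π(0.625)²/4 = 0.3068 in². φR_n = 0.75 × 68 × 0.3068 × 8 × 1 = 125.2 kips.
Bearing (0.25 in plate, F_u = 65 ksi): end bolts L_c = 1.3125 − 0.6875/2 = 0.96875, R_n = min(1.2×0.96875×0.25×65, 2.4×0.625×0.25×65) = 18.891 kips/bolt; interior L_c = 2.375 − 0.6875 = 1.6875, R_n = 24.375 kips/bolt. φR_n = 0.75 × (2×18.891 + 6×24.375) = 138.0 kips.
Tension rupture (net): A_n = (6.25 − 2×0.75)×0.25 = 1.1875 in² (U = 1.0, A_e = A_n). φR_n = 0.75 × 65 × 1.1875 = 57.9 kips.
Governing: min(125.2, 138.0, 57.9) = 57.9 kips → net-section rupture.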